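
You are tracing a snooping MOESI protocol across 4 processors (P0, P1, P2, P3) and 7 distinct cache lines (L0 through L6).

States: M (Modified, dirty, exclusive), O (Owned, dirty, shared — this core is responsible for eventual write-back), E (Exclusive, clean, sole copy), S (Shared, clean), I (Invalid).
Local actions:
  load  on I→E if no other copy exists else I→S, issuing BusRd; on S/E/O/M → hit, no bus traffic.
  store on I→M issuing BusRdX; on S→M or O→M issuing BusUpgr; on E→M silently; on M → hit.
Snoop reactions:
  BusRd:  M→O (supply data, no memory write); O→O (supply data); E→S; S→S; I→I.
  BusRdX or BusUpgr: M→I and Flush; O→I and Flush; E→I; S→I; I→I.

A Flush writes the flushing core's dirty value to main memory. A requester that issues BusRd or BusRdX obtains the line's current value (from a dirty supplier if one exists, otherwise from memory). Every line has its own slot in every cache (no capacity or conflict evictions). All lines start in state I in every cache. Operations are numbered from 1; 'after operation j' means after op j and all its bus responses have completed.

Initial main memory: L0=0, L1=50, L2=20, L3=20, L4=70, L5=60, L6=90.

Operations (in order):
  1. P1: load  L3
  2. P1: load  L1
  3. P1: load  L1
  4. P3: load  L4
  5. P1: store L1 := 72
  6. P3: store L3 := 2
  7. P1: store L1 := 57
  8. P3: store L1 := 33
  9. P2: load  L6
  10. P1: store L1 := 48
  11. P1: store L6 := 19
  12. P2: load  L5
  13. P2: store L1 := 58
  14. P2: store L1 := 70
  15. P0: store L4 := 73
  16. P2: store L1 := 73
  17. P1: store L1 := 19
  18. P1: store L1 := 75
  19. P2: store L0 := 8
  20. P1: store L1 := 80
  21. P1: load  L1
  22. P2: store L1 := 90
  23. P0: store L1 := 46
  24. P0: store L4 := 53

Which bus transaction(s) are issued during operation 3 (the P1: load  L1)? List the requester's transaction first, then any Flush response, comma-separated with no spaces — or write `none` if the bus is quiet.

bus = none

  op1 P1: load  L3 → I/E/I/I on L3; bus BusRd; mem=20
  op2 P1: load  L1 → I/E/I/I on L1; bus BusRd; mem=50
  op3 P1: load  L1 → I/E/I/I on L1; bus (none); mem=50
  op4 P3: load  L4 → I/I/I/E on L4; bus BusRd; mem=70
  op5 P1: store L1 := 72 → I/M/I/I on L1; bus (none); mem=50
  op6 P3: store L3 := 2 → I/I/I/M on L3; bus BusRdX; mem=20
  op7 P1: store L1 := 57 → I/M/I/I on L1; bus (none); mem=50
  op8 P3: store L1 := 33 → I/I/I/M on L1; bus BusRdX Flush; mem=57
  op9 P2: load  L6 → I/I/E/I on L6; bus BusRd; mem=90
  op10 P1: store L1 := 48 → I/M/I/I on L1; bus BusRdX Flush; mem=33
  op11 P1: store L6 := 19 → I/M/I/I on L6; bus BusRdX; mem=90
  op12 P2: load  L5 → I/I/E/I on L5; bus BusRd; mem=60
  op13 P2: store L1 := 58 → I/I/M/I on L1; bus BusRdX Flush; mem=48
  op14 P2: store L1 := 70 → I/I/M/I on L1; bus (none); mem=48
  op15 P0: store L4 := 73 → M/I/I/I on L4; bus BusRdX; mem=70
  op16 P2: store L1 := 73 → I/I/M/I on L1; bus (none); mem=48
  op17 P1: store L1 := 19 → I/M/I/I on L1; bus BusRdX Flush; mem=73
  op18 P1: store L1 := 75 → I/M/I/I on L1; bus (none); mem=73
  op19 P2: store L0 := 8 → I/I/M/I on L0; bus BusRdX; mem=0
  op20 P1: store L1 := 80 → I/M/I/I on L1; bus (none); mem=73
  op21 P1: load  L1 → I/M/I/I on L1; bus (none); mem=73
  op22 P2: store L1 := 90 → I/I/M/I on L1; bus BusRdX Flush; mem=80
  op23 P0: store L1 := 46 → M/I/I/I on L1; bus BusRdX Flush; mem=90
  op24 P0: store L4 := 53 → M/I/I/I on L4; bus (none); mem=70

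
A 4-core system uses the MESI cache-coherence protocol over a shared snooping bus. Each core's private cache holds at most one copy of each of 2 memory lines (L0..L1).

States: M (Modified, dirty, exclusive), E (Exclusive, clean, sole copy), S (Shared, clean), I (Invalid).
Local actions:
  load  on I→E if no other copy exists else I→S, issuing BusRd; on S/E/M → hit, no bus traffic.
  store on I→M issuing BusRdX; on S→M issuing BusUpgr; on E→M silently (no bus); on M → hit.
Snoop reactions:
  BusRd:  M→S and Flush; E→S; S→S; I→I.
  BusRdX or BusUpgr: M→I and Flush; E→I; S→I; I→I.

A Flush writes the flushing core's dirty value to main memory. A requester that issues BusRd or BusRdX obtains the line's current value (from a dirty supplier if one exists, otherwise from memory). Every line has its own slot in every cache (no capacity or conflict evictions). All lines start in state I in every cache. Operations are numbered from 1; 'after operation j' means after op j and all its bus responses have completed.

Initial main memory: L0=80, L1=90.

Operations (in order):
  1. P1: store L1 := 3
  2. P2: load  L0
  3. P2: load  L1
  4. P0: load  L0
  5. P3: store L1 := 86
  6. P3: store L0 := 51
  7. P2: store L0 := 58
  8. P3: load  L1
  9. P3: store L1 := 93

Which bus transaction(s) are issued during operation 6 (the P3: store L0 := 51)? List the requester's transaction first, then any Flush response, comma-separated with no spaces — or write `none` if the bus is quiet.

1. P1: store L1 := 3  bus=[BusRdX]  L1: P0=I P1=M P2=I P3=I  mem[L1]=90
2. P2: load  L0  bus=[BusRd]  L0: P0=I P1=I P2=E P3=I  mem[L0]=80
3. P2: load  L1  bus=[BusRd,Flush]  L1: P0=I P1=S P2=S P3=I  mem[L1]=3
4. P0: load  L0  bus=[BusRd]  L0: P0=S P1=I P2=S P3=I  mem[L0]=80
5. P3: store L1 := 86  bus=[BusRdX]  L1: P0=I P1=I P2=I P3=M  mem[L1]=3
6. P3: store L0 := 51  bus=[BusRdX]  L0: P0=I P1=I P2=I P3=M  mem[L0]=80
7. P2: store L0 := 58  bus=[BusRdX,Flush]  L0: P0=I P1=I P2=M P3=I  mem[L0]=51
8. P3: load  L1  bus=[-]  L1: P0=I P1=I P2=I P3=M  mem[L1]=3
9. P3: store L1 := 93  bus=[-]  L1: P0=I P1=I P2=I P3=M  mem[L1]=3

bus = BusRdX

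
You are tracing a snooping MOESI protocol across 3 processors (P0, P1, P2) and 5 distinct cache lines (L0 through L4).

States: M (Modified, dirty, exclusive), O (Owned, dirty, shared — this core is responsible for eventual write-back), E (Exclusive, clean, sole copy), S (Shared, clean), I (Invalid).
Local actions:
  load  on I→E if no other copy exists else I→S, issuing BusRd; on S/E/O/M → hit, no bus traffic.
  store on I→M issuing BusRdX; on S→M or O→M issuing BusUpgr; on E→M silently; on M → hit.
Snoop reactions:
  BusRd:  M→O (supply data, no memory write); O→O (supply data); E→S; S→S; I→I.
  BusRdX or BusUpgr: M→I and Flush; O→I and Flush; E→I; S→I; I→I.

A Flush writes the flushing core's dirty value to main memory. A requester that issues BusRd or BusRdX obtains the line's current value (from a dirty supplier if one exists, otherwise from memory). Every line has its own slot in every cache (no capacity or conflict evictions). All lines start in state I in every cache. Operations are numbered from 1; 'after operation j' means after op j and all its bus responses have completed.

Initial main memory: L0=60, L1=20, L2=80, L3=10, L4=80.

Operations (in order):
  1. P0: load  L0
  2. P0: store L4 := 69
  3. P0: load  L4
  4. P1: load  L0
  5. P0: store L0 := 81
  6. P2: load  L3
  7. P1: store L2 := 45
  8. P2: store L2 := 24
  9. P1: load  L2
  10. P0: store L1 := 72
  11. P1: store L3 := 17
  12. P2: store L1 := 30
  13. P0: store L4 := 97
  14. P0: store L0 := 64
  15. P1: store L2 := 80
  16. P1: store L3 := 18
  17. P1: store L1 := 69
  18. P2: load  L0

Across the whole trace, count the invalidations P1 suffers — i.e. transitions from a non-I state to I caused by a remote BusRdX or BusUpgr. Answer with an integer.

  op1 P0: load  L0 → E/I/I on L0; bus BusRd; mem=60
  op2 P0: store L4 := 69 → M/I/I on L4; bus BusRdX; mem=80
  op3 P0: load  L4 → M/I/I on L4; bus (none); mem=80
  op4 P1: load  L0 → S/S/I on L0; bus BusRd; mem=60
  op5 P0: store L0 := 81 → M/I/I on L0; bus BusUpgr; mem=60
  op6 P2: load  L3 → I/I/E on L3; bus BusRd; mem=10
  op7 P1: store L2 := 45 → I/M/I on L2; bus BusRdX; mem=80
  op8 P2: store L2 := 24 → I/I/M on L2; bus BusRdX Flush; mem=45
  op9 P1: load  L2 → I/S/O on L2; bus BusRd; mem=45
  op10 P0: store L1 := 72 → M/I/I on L1; bus BusRdX; mem=20
  op11 P1: store L3 := 17 → I/M/I on L3; bus BusRdX; mem=10
  op12 P2: store L1 := 30 → I/I/M on L1; bus BusRdX Flush; mem=72
  op13 P0: store L4 := 97 → M/I/I on L4; bus (none); mem=80
  op14 P0: store L0 := 64 → M/I/I on L0; bus (none); mem=60
  op15 P1: store L2 := 80 → I/M/I on L2; bus BusUpgr Flush; mem=24
  op16 P1: store L3 := 18 → I/M/I on L3; bus (none); mem=10
  op17 P1: store L1 := 69 → I/M/I on L1; bus BusRdX Flush; mem=30
  op18 P2: load  L0 → O/I/S on L0; bus BusRd; mem=60

invalidations = 2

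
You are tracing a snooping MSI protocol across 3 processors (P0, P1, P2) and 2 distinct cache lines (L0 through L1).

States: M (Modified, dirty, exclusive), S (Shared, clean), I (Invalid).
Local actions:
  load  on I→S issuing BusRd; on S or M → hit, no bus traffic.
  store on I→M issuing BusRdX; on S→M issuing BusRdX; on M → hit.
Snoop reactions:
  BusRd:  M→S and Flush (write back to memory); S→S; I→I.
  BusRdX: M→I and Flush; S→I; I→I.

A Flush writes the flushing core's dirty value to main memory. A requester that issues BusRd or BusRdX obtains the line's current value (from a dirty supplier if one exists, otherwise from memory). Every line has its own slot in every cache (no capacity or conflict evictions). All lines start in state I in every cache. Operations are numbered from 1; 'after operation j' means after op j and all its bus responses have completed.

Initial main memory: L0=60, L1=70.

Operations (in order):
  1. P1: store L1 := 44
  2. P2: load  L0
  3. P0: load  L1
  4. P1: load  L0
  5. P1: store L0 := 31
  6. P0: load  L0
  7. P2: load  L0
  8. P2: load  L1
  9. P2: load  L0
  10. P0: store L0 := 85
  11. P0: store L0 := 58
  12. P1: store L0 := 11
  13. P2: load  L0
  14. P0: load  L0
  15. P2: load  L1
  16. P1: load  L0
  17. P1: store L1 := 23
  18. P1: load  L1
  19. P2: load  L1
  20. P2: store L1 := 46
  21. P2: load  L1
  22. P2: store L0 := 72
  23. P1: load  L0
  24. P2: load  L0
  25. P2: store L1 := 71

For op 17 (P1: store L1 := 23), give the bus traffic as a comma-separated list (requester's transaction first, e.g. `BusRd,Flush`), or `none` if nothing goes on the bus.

  op1 P1: store L1 := 44 → I/M/I on L1; bus BusRdX; mem=70
  op2 P2: load  L0 → I/I/S on L0; bus BusRd; mem=60
  op3 P0: load  L1 → S/S/I on L1; bus BusRd Flush; mem=44
  op4 P1: load  L0 → I/S/S on L0; bus BusRd; mem=60
  op5 P1: store L0 := 31 → I/M/I on L0; bus BusRdX; mem=60
  op6 P0: load  L0 → S/S/I on L0; bus BusRd Flush; mem=31
  op7 P2: load  L0 → S/S/S on L0; bus BusRd; mem=31
  op8 P2: load  L1 → S/S/S on L1; bus BusRd; mem=44
  op9 P2: load  L0 → S/S/S on L0; bus (none); mem=31
  op10 P0: store L0 := 85 → M/I/I on L0; bus BusRdX; mem=31
  op11 P0: store L0 := 58 → M/I/I on L0; bus (none); mem=31
  op12 P1: store L0 := 11 → I/M/I on L0; bus BusRdX Flush; mem=58
  op13 P2: load  L0 → I/S/S on L0; bus BusRd Flush; mem=11
  op14 P0: load  L0 → S/S/S on L0; bus BusRd; mem=11
  op15 P2: load  L1 → S/S/S on L1; bus (none); mem=44
  op16 P1: load  L0 → S/S/S on L0; bus (none); mem=11
  op17 P1: store L1 := 23 → I/M/I on L1; bus BusRdX; mem=44
  op18 P1: load  L1 → I/M/I on L1; bus (none); mem=44
  op19 P2: load  L1 → I/S/S on L1; bus BusRd Flush; mem=23
  op20 P2: store L1 := 46 → I/I/M on L1; bus BusRdX; mem=23
  op21 P2: load  L1 → I/I/M on L1; bus (none); mem=23
  op22 P2: store L0 := 72 → I/I/M on L0; bus BusRdX; mem=11
  op23 P1: load  L0 → I/S/S on L0; bus BusRd Flush; mem=72
  op24 P2: load  L0 → I/S/S on L0; bus (none); mem=72
  op25 P2: store L1 := 71 → I/I/M on L1; bus (none); mem=23

bus = BusRdX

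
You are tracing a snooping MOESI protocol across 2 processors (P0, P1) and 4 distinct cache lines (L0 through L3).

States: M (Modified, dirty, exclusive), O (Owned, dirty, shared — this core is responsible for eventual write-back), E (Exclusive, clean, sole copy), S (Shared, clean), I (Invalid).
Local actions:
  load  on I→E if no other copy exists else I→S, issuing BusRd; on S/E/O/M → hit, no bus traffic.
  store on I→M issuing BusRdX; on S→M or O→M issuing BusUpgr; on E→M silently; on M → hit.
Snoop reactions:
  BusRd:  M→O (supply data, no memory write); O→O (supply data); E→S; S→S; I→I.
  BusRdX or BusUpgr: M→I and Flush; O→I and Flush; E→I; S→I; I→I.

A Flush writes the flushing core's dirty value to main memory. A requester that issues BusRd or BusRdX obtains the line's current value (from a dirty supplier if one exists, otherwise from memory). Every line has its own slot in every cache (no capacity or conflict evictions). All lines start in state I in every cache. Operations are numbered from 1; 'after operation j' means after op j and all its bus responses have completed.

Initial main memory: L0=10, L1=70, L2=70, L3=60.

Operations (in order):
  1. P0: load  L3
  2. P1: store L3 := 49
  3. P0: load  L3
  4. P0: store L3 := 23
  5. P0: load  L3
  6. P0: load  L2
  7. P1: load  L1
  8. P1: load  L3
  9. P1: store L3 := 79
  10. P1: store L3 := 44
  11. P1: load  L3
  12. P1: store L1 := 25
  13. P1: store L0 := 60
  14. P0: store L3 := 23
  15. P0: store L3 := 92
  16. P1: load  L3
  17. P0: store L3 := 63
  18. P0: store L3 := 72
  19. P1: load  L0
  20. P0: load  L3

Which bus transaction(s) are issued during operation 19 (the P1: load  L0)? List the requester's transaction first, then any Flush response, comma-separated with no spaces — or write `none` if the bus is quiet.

bus = none

[1] P0: load  L3 | P0:E(60), P1:I | bus: BusRd
[2] P1: store L3 := 49 | P0:I, P1:M(49) | bus: BusRdX
[3] P0: load  L3 | P0:S(49), P1:O(49) | bus: BusRd
[4] P0: store L3 := 23 | P0:M(23), P1:I | bus: BusUpgr,Flush
[5] P0: load  L3 | P0:M(23), P1:I | bus: none
[6] P0: load  L2 | P0:E(70), P1:I | bus: BusRd
[7] P1: load  L1 | P0:I, P1:E(70) | bus: BusRd
[8] P1: load  L3 | P0:O(23), P1:S(23) | bus: BusRd
[9] P1: store L3 := 79 | P0:I, P1:M(79) | bus: BusUpgr,Flush
[10] P1: store L3 := 44 | P0:I, P1:M(44) | bus: none
[11] P1: load  L3 | P0:I, P1:M(44) | bus: none
[12] P1: store L1 := 25 | P0:I, P1:M(25) | bus: none
[13] P1: store L0 := 60 | P0:I, P1:M(60) | bus: BusRdX
[14] P0: store L3 := 23 | P0:M(23), P1:I | bus: BusRdX,Flush
[15] P0: store L3 := 92 | P0:M(92), P1:I | bus: none
[16] P1: load  L3 | P0:O(92), P1:S(92) | bus: BusRd
[17] P0: store L3 := 63 | P0:M(63), P1:I | bus: BusUpgr
[18] P0: store L3 := 72 | P0:M(72), P1:I | bus: none
[19] P1: load  L0 | P0:I, P1:M(60) | bus: none
[20] P0: load  L3 | P0:M(72), P1:I | bus: none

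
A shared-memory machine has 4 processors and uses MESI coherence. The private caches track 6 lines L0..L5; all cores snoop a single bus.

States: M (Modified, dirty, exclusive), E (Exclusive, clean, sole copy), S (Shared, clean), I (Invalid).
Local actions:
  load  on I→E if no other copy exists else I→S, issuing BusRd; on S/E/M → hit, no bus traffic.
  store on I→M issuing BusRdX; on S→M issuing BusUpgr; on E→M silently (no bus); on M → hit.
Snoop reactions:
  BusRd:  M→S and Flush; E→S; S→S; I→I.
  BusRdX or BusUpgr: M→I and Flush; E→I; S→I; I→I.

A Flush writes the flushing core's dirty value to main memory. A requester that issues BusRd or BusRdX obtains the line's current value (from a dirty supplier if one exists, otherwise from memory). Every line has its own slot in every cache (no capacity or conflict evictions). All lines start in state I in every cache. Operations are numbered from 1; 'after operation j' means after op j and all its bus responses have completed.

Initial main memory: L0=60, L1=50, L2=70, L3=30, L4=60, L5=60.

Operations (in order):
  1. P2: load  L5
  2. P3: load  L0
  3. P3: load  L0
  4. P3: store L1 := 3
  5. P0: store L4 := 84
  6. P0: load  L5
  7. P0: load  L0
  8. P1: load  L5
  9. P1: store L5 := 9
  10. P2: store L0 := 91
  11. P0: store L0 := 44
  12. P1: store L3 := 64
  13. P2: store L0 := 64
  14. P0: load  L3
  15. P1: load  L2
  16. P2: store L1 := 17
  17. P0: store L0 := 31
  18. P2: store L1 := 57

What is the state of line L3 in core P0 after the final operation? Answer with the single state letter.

state = S

1. P2: load  L5  bus=[BusRd]  L5: P0=I P1=I P2=E P3=I  mem[L5]=60
2. P3: load  L0  bus=[BusRd]  L0: P0=I P1=I P2=I P3=E  mem[L0]=60
3. P3: load  L0  bus=[-]  L0: P0=I P1=I P2=I P3=E  mem[L0]=60
4. P3: store L1 := 3  bus=[BusRdX]  L1: P0=I P1=I P2=I P3=M  mem[L1]=50
5. P0: store L4 := 84  bus=[BusRdX]  L4: P0=M P1=I P2=I P3=I  mem[L4]=60
6. P0: load  L5  bus=[BusRd]  L5: P0=S P1=I P2=S P3=I  mem[L5]=60
7. P0: load  L0  bus=[BusRd]  L0: P0=S P1=I P2=I P3=S  mem[L0]=60
8. P1: load  L5  bus=[BusRd]  L5: P0=S P1=S P2=S P3=I  mem[L5]=60
9. P1: store L5 := 9  bus=[BusUpgr]  L5: P0=I P1=M P2=I P3=I  mem[L5]=60
10. P2: store L0 := 91  bus=[BusRdX]  L0: P0=I P1=I P2=M P3=I  mem[L0]=60
11. P0: store L0 := 44  bus=[BusRdX,Flush]  L0: P0=M P1=I P2=I P3=I  mem[L0]=91
12. P1: store L3 := 64  bus=[BusRdX]  L3: P0=I P1=M P2=I P3=I  mem[L3]=30
13. P2: store L0 := 64  bus=[BusRdX,Flush]  L0: P0=I P1=I P2=M P3=I  mem[L0]=44
14. P0: load  L3  bus=[BusRd,Flush]  L3: P0=S P1=S P2=I P3=I  mem[L3]=64
15. P1: load  L2  bus=[BusRd]  L2: P0=I P1=E P2=I P3=I  mem[L2]=70
16. P2: store L1 := 17  bus=[BusRdX,Flush]  L1: P0=I P1=I P2=M P3=I  mem[L1]=3
17. P0: store L0 := 31  bus=[BusRdX,Flush]  L0: P0=M P1=I P2=I P3=I  mem[L0]=64
18. P2: store L1 := 57  bus=[-]  L1: P0=I P1=I P2=M P3=I  mem[L1]=3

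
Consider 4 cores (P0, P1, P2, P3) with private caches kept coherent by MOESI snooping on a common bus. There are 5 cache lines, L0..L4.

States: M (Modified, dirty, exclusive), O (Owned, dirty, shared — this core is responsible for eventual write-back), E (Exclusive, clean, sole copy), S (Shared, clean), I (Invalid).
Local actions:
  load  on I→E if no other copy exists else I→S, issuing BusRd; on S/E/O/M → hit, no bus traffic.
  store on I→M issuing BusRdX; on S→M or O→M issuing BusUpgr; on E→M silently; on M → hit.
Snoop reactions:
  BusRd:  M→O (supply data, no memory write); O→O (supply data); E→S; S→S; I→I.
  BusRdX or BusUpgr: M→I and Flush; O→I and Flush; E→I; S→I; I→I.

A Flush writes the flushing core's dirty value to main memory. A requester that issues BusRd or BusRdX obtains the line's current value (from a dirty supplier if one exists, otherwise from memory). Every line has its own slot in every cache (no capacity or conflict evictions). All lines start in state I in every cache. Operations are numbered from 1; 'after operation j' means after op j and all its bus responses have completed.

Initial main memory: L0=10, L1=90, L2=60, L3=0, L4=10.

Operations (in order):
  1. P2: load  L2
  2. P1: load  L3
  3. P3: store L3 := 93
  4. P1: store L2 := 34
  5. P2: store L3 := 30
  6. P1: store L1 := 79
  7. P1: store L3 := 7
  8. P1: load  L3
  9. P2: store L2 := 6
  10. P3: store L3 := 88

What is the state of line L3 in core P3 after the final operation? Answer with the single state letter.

[1] P2: load  L2 | P0:I, P1:I, P2:E(60), P3:I | bus: BusRd
[2] P1: load  L3 | P0:I, P1:E(0), P2:I, P3:I | bus: BusRd
[3] P3: store L3 := 93 | P0:I, P1:I, P2:I, P3:M(93) | bus: BusRdX
[4] P1: store L2 := 34 | P0:I, P1:M(34), P2:I, P3:I | bus: BusRdX
[5] P2: store L3 := 30 | P0:I, P1:I, P2:M(30), P3:I | bus: BusRdX,Flush
[6] P1: store L1 := 79 | P0:I, P1:M(79), P2:I, P3:I | bus: BusRdX
[7] P1: store L3 := 7 | P0:I, P1:M(7), P2:I, P3:I | bus: BusRdX,Flush
[8] P1: load  L3 | P0:I, P1:M(7), P2:I, P3:I | bus: none
[9] P2: store L2 := 6 | P0:I, P1:I, P2:M(6), P3:I | bus: BusRdX,Flush
[10] P3: store L3 := 88 | P0:I, P1:I, P2:I, P3:M(88) | bus: BusRdX,Flush

state = M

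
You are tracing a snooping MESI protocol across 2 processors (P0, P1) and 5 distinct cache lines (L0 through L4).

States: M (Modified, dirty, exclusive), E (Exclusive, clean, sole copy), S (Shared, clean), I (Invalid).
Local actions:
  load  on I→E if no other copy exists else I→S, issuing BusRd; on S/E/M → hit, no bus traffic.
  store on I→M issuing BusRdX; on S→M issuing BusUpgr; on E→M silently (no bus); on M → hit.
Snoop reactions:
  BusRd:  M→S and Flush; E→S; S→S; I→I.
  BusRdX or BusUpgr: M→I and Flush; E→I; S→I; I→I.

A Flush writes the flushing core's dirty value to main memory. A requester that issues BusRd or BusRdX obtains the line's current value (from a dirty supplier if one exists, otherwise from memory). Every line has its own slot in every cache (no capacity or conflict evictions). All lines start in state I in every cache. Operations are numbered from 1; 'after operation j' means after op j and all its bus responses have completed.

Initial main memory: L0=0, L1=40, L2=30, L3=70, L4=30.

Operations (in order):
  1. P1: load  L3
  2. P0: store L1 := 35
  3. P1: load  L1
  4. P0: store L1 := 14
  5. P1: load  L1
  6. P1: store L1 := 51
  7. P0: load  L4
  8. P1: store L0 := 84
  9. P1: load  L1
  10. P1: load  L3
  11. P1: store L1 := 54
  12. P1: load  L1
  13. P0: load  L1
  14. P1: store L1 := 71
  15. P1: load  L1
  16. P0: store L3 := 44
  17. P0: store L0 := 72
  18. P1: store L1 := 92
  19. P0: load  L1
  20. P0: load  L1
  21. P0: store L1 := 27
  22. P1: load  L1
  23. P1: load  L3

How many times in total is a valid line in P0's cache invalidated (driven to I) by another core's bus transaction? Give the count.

[1] P1: load  L3 | P0:I, P1:E(70) | bus: BusRd
[2] P0: store L1 := 35 | P0:M(35), P1:I | bus: BusRdX
[3] P1: load  L1 | P0:S(35), P1:S(35) | bus: BusRd,Flush
[4] P0: store L1 := 14 | P0:M(14), P1:I | bus: BusUpgr
[5] P1: load  L1 | P0:S(14), P1:S(14) | bus: BusRd,Flush
[6] P1: store L1 := 51 | P0:I, P1:M(51) | bus: BusUpgr
[7] P0: load  L4 | P0:E(30), P1:I | bus: BusRd
[8] P1: store L0 := 84 | P0:I, P1:M(84) | bus: BusRdX
[9] P1: load  L1 | P0:I, P1:M(51) | bus: none
[10] P1: load  L3 | P0:I, P1:E(70) | bus: none
[11] P1: store L1 := 54 | P0:I, P1:M(54) | bus: none
[12] P1: load  L1 | P0:I, P1:M(54) | bus: none
[13] P0: load  L1 | P0:S(54), P1:S(54) | bus: BusRd,Flush
[14] P1: store L1 := 71 | P0:I, P1:M(71) | bus: BusUpgr
[15] P1: load  L1 | P0:I, P1:M(71) | bus: none
[16] P0: store L3 := 44 | P0:M(44), P1:I | bus: BusRdX
[17] P0: store L0 := 72 | P0:M(72), P1:I | bus: BusRdX,Flush
[18] P1: store L1 := 92 | P0:I, P1:M(92) | bus: none
[19] P0: load  L1 | P0:S(92), P1:S(92) | bus: BusRd,Flush
[20] P0: load  L1 | P0:S(92), P1:S(92) | bus: none
[21] P0: store L1 := 27 | P0:M(27), P1:I | bus: BusUpgr
[22] P1: load  L1 | P0:S(27), P1:S(27) | bus: BusRd,Flush
[23] P1: load  L3 | P0:S(44), P1:S(44) | bus: BusRd,Flush

invalidations = 2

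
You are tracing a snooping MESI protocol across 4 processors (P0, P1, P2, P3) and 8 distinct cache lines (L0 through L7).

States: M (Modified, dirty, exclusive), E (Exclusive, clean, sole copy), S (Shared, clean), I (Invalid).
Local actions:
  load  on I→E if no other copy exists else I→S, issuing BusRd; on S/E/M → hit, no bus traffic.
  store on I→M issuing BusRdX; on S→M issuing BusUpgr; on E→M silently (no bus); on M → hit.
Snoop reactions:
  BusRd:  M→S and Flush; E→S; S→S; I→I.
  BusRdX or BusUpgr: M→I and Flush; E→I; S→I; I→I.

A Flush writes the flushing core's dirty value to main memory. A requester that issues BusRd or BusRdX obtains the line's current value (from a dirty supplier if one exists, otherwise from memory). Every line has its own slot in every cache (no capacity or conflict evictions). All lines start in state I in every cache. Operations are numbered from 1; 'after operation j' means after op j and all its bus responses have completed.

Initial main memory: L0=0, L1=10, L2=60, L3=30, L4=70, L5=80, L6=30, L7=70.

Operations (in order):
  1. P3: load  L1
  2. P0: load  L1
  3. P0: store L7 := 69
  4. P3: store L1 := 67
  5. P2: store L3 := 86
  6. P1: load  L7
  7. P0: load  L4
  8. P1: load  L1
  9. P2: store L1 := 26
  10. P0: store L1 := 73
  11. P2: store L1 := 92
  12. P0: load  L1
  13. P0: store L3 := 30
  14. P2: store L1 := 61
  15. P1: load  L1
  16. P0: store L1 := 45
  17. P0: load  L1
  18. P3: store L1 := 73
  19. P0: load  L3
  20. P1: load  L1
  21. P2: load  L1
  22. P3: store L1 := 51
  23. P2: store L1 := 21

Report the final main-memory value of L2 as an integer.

memory[L2] = 60

  op1 P3: load  L1 → I/I/I/E on L1; bus BusRd; mem=10
  op2 P0: load  L1 → S/I/I/S on L1; bus BusRd; mem=10
  op3 P0: store L7 := 69 → M/I/I/I on L7; bus BusRdX; mem=70
  op4 P3: store L1 := 67 → I/I/I/M on L1; bus BusUpgr; mem=10
  op5 P2: store L3 := 86 → I/I/M/I on L3; bus BusRdX; mem=30
  op6 P1: load  L7 → S/S/I/I on L7; bus BusRd Flush; mem=69
  op7 P0: load  L4 → E/I/I/I on L4; bus BusRd; mem=70
  op8 P1: load  L1 → I/S/I/S on L1; bus BusRd Flush; mem=67
  op9 P2: store L1 := 26 → I/I/M/I on L1; bus BusRdX; mem=67
  op10 P0: store L1 := 73 → M/I/I/I on L1; bus BusRdX Flush; mem=26
  op11 P2: store L1 := 92 → I/I/M/I on L1; bus BusRdX Flush; mem=73
  op12 P0: load  L1 → S/I/S/I on L1; bus BusRd Flush; mem=92
  op13 P0: store L3 := 30 → M/I/I/I on L3; bus BusRdX Flush; mem=86
  op14 P2: store L1 := 61 → I/I/M/I on L1; bus BusUpgr; mem=92
  op15 P1: load  L1 → I/S/S/I on L1; bus BusRd Flush; mem=61
  op16 P0: store L1 := 45 → M/I/I/I on L1; bus BusRdX; mem=61
  op17 P0: load  L1 → M/I/I/I on L1; bus (none); mem=61
  op18 P3: store L1 := 73 → I/I/I/M on L1; bus BusRdX Flush; mem=45
  op19 P0: load  L3 → M/I/I/I on L3; bus (none); mem=86
  op20 P1: load  L1 → I/S/I/S on L1; bus BusRd Flush; mem=73
  op21 P2: load  L1 → I/S/S/S on L1; bus BusRd; mem=73
  op22 P3: store L1 := 51 → I/I/I/M on L1; bus BusUpgr; mem=73
  op23 P2: store L1 := 21 → I/I/M/I on L1; bus BusRdX Flush; mem=51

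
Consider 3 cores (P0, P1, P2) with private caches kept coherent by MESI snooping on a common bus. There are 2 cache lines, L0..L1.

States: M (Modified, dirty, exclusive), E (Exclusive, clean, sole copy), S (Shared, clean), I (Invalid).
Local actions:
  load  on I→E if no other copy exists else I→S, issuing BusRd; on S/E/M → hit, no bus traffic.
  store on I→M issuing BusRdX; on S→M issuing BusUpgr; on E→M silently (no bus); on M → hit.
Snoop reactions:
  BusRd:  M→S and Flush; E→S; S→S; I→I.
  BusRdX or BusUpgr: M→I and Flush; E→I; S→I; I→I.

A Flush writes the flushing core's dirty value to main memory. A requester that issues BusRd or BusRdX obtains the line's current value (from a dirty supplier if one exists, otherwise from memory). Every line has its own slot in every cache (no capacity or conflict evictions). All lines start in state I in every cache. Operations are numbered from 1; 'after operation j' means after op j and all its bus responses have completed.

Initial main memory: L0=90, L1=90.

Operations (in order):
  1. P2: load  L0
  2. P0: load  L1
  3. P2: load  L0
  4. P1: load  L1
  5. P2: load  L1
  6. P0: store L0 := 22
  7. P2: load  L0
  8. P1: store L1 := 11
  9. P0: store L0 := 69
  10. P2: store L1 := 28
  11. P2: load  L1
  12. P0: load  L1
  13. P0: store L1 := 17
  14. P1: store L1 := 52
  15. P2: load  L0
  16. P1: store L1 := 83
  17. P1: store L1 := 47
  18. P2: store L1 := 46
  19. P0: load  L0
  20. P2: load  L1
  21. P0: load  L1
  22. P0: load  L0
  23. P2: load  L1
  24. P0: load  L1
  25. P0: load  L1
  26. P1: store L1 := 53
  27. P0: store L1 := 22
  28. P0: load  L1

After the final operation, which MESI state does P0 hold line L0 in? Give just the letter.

step 1: P2: load  L0  ⟶  IIE  (L0)  txn=BusRd  M[L0]=90
step 2: P0: load  L1  ⟶  EII  (L1)  txn=BusRd  M[L1]=90
step 3: P2: load  L0  ⟶  IIE  (L0)  txn=∅  M[L0]=90
step 4: P1: load  L1  ⟶  SSI  (L1)  txn=BusRd  M[L1]=90
step 5: P2: load  L1  ⟶  SSS  (L1)  txn=BusRd  M[L1]=90
step 6: P0: store L0 := 22  ⟶  MII  (L0)  txn=BusRdX  M[L0]=90
step 7: P2: load  L0  ⟶  SIS  (L0)  txn=BusRd+Flush  M[L0]=22
step 8: P1: store L1 := 11  ⟶  IMI  (L1)  txn=BusUpgr  M[L1]=90
step 9: P0: store L0 := 69  ⟶  MII  (L0)  txn=BusUpgr  M[L0]=22
step 10: P2: store L1 := 28  ⟶  IIM  (L1)  txn=BusRdX+Flush  M[L1]=11
step 11: P2: load  L1  ⟶  IIM  (L1)  txn=∅  M[L1]=11
step 12: P0: load  L1  ⟶  SIS  (L1)  txn=BusRd+Flush  M[L1]=28
step 13: P0: store L1 := 17  ⟶  MII  (L1)  txn=BusUpgr  M[L1]=28
step 14: P1: store L1 := 52  ⟶  IMI  (L1)  txn=BusRdX+Flush  M[L1]=17
step 15: P2: load  L0  ⟶  SIS  (L0)  txn=BusRd+Flush  M[L0]=69
step 16: P1: store L1 := 83  ⟶  IMI  (L1)  txn=∅  M[L1]=17
step 17: P1: store L1 := 47  ⟶  IMI  (L1)  txn=∅  M[L1]=17
step 18: P2: store L1 := 46  ⟶  IIM  (L1)  txn=BusRdX+Flush  M[L1]=47
step 19: P0: load  L0  ⟶  SIS  (L0)  txn=∅  M[L0]=69
step 20: P2: load  L1  ⟶  IIM  (L1)  txn=∅  M[L1]=47
step 21: P0: load  L1  ⟶  SIS  (L1)  txn=BusRd+Flush  M[L1]=46
step 22: P0: load  L0  ⟶  SIS  (L0)  txn=∅  M[L0]=69
step 23: P2: load  L1  ⟶  SIS  (L1)  txn=∅  M[L1]=46
step 24: P0: load  L1  ⟶  SIS  (L1)  txn=∅  M[L1]=46
step 25: P0: load  L1  ⟶  SIS  (L1)  txn=∅  M[L1]=46
step 26: P1: store L1 := 53  ⟶  IMI  (L1)  txn=BusRdX  M[L1]=46
step 27: P0: store L1 := 22  ⟶  MII  (L1)  txn=BusRdX+Flush  M[L1]=53
step 28: P0: load  L1  ⟶  MII  (L1)  txn=∅  M[L1]=53

state = S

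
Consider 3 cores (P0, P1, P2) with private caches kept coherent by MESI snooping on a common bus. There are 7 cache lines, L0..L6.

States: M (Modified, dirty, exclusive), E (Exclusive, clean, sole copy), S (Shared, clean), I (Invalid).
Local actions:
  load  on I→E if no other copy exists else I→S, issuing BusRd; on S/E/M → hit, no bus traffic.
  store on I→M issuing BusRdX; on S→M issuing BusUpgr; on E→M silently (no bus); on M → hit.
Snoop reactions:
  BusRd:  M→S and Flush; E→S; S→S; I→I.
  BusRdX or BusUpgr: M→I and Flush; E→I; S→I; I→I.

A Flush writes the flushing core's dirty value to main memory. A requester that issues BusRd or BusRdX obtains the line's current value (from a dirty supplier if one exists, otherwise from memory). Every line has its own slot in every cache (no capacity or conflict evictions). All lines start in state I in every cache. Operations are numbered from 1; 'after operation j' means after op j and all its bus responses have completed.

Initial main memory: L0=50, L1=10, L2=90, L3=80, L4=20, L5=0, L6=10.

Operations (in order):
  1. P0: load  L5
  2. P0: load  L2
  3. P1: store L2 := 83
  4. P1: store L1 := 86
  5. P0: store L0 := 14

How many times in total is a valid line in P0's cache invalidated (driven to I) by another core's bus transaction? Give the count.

1. P0: load  L5  bus=[BusRd]  L5: P0=E P1=I P2=I  mem[L5]=0
2. P0: load  L2  bus=[BusRd]  L2: P0=E P1=I P2=I  mem[L2]=90
3. P1: store L2 := 83  bus=[BusRdX]  L2: P0=I P1=M P2=I  mem[L2]=90
4. P1: store L1 := 86  bus=[BusRdX]  L1: P0=I P1=M P2=I  mem[L1]=10
5. P0: store L0 := 14  bus=[BusRdX]  L0: P0=M P1=I P2=I  mem[L0]=50

invalidations = 1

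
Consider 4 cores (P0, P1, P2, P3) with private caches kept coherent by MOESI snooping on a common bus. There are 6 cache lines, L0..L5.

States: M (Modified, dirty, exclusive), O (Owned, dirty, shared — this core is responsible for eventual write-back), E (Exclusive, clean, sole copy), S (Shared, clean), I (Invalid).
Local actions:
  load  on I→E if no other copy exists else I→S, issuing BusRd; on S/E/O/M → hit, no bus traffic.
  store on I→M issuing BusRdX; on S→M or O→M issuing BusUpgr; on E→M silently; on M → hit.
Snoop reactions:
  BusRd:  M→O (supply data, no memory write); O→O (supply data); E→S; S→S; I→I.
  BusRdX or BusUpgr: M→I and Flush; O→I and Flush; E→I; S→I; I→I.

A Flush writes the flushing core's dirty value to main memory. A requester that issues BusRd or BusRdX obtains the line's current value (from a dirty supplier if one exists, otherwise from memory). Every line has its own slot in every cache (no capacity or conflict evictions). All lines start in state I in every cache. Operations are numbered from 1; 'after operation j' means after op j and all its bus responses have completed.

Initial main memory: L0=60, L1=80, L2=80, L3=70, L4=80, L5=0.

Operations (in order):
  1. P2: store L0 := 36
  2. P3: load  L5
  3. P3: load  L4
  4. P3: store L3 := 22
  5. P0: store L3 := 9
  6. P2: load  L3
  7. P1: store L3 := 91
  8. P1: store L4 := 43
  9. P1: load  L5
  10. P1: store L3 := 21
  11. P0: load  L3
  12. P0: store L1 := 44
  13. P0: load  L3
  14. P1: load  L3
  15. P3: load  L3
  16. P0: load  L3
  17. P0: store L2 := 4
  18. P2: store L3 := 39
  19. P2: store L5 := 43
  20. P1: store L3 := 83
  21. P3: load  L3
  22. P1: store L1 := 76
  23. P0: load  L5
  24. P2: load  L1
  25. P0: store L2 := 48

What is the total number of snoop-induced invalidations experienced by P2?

  op1 P2: store L0 := 36 → I/I/M/I on L0; bus BusRdX; mem=60
  op2 P3: load  L5 → I/I/I/E on L5; bus BusRd; mem=0
  op3 P3: load  L4 → I/I/I/E on L4; bus BusRd; mem=80
  op4 P3: store L3 := 22 → I/I/I/M on L3; bus BusRdX; mem=70
  op5 P0: store L3 := 9 → M/I/I/I on L3; bus BusRdX Flush; mem=22
  op6 P2: load  L3 → O/I/S/I on L3; bus BusRd; mem=22
  op7 P1: store L3 := 91 → I/M/I/I on L3; bus BusRdX Flush; mem=9
  op8 P1: store L4 := 43 → I/M/I/I on L4; bus BusRdX; mem=80
  op9 P1: load  L5 → I/S/I/S on L5; bus BusRd; mem=0
  op10 P1: store L3 := 21 → I/M/I/I on L3; bus (none); mem=9
  op11 P0: load  L3 → S/O/I/I on L3; bus BusRd; mem=9
  op12 P0: store L1 := 44 → M/I/I/I on L1; bus BusRdX; mem=80
  op13 P0: load  L3 → S/O/I/I on L3; bus (none); mem=9
  op14 P1: load  L3 → S/O/I/I on L3; bus (none); mem=9
  op15 P3: load  L3 → S/O/I/S on L3; bus BusRd; mem=9
  op16 P0: load  L3 → S/O/I/S on L3; bus (none); mem=9
  op17 P0: store L2 := 4 → M/I/I/I on L2; bus BusRdX; mem=80
  op18 P2: store L3 := 39 → I/I/M/I on L3; bus BusRdX Flush; mem=21
  op19 P2: store L5 := 43 → I/I/M/I on L5; bus BusRdX; mem=0
  op20 P1: store L3 := 83 → I/M/I/I on L3; bus BusRdX Flush; mem=39
  op21 P3: load  L3 → I/O/I/S on L3; bus BusRd; mem=39
  op22 P1: store L1 := 76 → I/M/I/I on L1; bus BusRdX Flush; mem=44
  op23 P0: load  L5 → S/I/O/I on L5; bus BusRd; mem=0
  op24 P2: load  L1 → I/O/S/I on L1; bus BusRd; mem=44
  op25 P0: store L2 := 48 → M/I/I/I on L2; bus (none); mem=80

invalidations = 2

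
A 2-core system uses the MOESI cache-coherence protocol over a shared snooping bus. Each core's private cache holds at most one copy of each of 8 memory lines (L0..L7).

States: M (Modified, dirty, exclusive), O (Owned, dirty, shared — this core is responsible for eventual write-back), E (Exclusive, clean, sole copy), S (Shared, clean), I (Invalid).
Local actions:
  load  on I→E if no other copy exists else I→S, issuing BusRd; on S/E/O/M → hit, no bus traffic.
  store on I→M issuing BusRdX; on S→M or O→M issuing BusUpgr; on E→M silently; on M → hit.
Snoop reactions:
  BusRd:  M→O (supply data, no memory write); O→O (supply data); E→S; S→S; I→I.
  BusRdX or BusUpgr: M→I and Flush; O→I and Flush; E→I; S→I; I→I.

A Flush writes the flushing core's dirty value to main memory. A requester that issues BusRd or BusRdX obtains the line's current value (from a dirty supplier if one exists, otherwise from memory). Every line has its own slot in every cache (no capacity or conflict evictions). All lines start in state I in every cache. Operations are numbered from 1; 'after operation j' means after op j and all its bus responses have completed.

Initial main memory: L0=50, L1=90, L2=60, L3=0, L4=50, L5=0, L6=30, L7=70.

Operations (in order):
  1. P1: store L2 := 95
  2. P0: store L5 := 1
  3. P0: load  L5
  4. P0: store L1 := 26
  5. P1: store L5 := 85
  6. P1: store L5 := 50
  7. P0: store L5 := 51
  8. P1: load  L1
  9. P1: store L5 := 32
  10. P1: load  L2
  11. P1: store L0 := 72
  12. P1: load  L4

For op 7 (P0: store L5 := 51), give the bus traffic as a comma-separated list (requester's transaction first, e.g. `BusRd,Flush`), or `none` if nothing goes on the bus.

step 1: P1: store L2 := 95  ⟶  IM  (L2)  txn=BusRdX  M[L2]=60
step 2: P0: store L5 := 1  ⟶  MI  (L5)  txn=BusRdX  M[L5]=0
step 3: P0: load  L5  ⟶  MI  (L5)  txn=∅  M[L5]=0
step 4: P0: store L1 := 26  ⟶  MI  (L1)  txn=BusRdX  M[L1]=90
step 5: P1: store L5 := 85  ⟶  IM  (L5)  txn=BusRdX+Flush  M[L5]=1
step 6: P1: store L5 := 50  ⟶  IM  (L5)  txn=∅  M[L5]=1
step 7: P0: store L5 := 51  ⟶  MI  (L5)  txn=BusRdX+Flush  M[L5]=50
step 8: P1: load  L1  ⟶  OS  (L1)  txn=BusRd  M[L1]=90
step 9: P1: store L5 := 32  ⟶  IM  (L5)  txn=BusRdX+Flush  M[L5]=51
step 10: P1: load  L2  ⟶  IM  (L2)  txn=∅  M[L2]=60
step 11: P1: store L0 := 72  ⟶  IM  (L0)  txn=BusRdX  M[L0]=50
step 12: P1: load  L4  ⟶  IE  (L4)  txn=BusRd  M[L4]=50

bus = BusRdX,Flush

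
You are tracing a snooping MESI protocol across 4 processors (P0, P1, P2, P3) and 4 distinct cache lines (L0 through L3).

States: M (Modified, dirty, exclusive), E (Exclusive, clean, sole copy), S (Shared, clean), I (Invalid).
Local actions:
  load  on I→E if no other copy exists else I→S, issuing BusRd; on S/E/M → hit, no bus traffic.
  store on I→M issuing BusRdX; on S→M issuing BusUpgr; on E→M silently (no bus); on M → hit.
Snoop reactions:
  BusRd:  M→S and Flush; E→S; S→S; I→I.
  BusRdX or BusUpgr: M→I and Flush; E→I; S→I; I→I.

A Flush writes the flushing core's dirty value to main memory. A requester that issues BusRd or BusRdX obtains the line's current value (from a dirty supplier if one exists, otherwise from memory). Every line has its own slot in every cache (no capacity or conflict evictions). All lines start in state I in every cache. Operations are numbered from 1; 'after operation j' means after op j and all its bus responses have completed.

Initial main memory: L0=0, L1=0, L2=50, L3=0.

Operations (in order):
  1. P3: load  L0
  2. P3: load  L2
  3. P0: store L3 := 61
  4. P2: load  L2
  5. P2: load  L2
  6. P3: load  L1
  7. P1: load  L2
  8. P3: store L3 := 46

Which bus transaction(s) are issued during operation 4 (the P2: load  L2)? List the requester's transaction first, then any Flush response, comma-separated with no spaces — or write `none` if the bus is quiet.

[1] P3: load  L0 | P0:I, P1:I, P2:I, P3:E(0) | bus: BusRd
[2] P3: load  L2 | P0:I, P1:I, P2:I, P3:E(50) | bus: BusRd
[3] P0: store L3 := 61 | P0:M(61), P1:I, P2:I, P3:I | bus: BusRdX
[4] P2: load  L2 | P0:I, P1:I, P2:S(50), P3:S(50) | bus: BusRd
[5] P2: load  L2 | P0:I, P1:I, P2:S(50), P3:S(50) | bus: none
[6] P3: load  L1 | P0:I, P1:I, P2:I, P3:E(0) | bus: BusRd
[7] P1: load  L2 | P0:I, P1:S(50), P2:S(50), P3:S(50) | bus: BusRd
[8] P3: store L3 := 46 | P0:I, P1:I, P2:I, P3:M(46) | bus: BusRdX,Flush

bus = BusRd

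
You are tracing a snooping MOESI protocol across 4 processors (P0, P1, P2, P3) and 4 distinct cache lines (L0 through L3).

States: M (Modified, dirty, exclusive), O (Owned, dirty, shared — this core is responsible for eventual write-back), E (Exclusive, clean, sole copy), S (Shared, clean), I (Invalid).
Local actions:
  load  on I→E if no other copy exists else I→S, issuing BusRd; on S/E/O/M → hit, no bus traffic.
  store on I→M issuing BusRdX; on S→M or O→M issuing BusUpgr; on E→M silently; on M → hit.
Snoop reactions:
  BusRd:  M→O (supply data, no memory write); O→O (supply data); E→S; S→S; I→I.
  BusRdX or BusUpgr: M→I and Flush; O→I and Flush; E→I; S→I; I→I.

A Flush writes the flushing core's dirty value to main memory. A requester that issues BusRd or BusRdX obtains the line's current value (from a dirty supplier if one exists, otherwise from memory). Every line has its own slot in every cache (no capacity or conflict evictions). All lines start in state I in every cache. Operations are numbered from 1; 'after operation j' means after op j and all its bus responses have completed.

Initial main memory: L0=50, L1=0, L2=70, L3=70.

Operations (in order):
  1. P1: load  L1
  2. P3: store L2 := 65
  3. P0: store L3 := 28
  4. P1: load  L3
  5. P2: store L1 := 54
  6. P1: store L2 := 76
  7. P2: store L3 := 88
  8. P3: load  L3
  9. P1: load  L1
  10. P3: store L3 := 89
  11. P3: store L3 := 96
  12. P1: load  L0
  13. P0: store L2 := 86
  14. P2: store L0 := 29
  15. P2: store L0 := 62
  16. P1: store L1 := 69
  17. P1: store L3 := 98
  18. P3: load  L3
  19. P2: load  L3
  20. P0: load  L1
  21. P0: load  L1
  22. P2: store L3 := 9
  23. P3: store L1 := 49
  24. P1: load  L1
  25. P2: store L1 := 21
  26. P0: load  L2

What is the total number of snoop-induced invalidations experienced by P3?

step 1: P1: load  L1  ⟶  IEII  (L1)  txn=BusRd  M[L1]=0
step 2: P3: store L2 := 65  ⟶  IIIM  (L2)  txn=BusRdX  M[L2]=70
step 3: P0: store L3 := 28  ⟶  MIII  (L3)  txn=BusRdX  M[L3]=70
step 4: P1: load  L3  ⟶  OSII  (L3)  txn=BusRd  M[L3]=70
step 5: P2: store L1 := 54  ⟶  IIMI  (L1)  txn=BusRdX  M[L1]=0
step 6: P1: store L2 := 76  ⟶  IMII  (L2)  txn=BusRdX+Flush  M[L2]=65
step 7: P2: store L3 := 88  ⟶  IIMI  (L3)  txn=BusRdX+Flush  M[L3]=28
step 8: P3: load  L3  ⟶  IIOS  (L3)  txn=BusRd  M[L3]=28
step 9: P1: load  L1  ⟶  ISOI  (L1)  txn=BusRd  M[L1]=0
step 10: P3: store L3 := 89  ⟶  IIIM  (L3)  txn=BusUpgr+Flush  M[L3]=88
step 11: P3: store L3 := 96  ⟶  IIIM  (L3)  txn=∅  M[L3]=88
step 12: P1: load  L0  ⟶  IEII  (L0)  txn=BusRd  M[L0]=50
step 13: P0: store L2 := 86  ⟶  MIII  (L2)  txn=BusRdX+Flush  M[L2]=76
step 14: P2: store L0 := 29  ⟶  IIMI  (L0)  txn=BusRdX  M[L0]=50
step 15: P2: store L0 := 62  ⟶  IIMI  (L0)  txn=∅  M[L0]=50
step 16: P1: store L1 := 69  ⟶  IMII  (L1)  txn=BusUpgr+Flush  M[L1]=54
step 17: P1: store L3 := 98  ⟶  IMII  (L3)  txn=BusRdX+Flush  M[L3]=96
step 18: P3: load  L3  ⟶  IOIS  (L3)  txn=BusRd  M[L3]=96
step 19: P2: load  L3  ⟶  IOSS  (L3)  txn=BusRd  M[L3]=96
step 20: P0: load  L1  ⟶  SOII  (L1)  txn=BusRd  M[L1]=54
step 21: P0: load  L1  ⟶  SOII  (L1)  txn=∅  M[L1]=54
step 22: P2: store L3 := 9  ⟶  IIMI  (L3)  txn=BusUpgr+Flush  M[L3]=98
step 23: P3: store L1 := 49  ⟶  IIIM  (L1)  txn=BusRdX+Flush  M[L1]=69
step 24: P1: load  L1  ⟶  ISIO  (L1)  txn=BusRd  M[L1]=69
step 25: P2: store L1 := 21  ⟶  IIMI  (L1)  txn=BusRdX+Flush  M[L1]=49
step 26: P0: load  L2  ⟶  MIII  (L2)  txn=∅  M[L2]=76

invalidations = 4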